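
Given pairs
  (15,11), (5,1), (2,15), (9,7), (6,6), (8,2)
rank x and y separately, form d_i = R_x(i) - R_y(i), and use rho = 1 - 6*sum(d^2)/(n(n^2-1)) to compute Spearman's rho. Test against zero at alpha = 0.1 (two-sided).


Step 1: Rank x and y separately (midranks; no ties here).
rank(x): 15->6, 5->2, 2->1, 9->5, 6->3, 8->4
rank(y): 11->5, 1->1, 15->6, 7->4, 6->3, 2->2
Step 2: d_i = R_x(i) - R_y(i); compute d_i^2.
  (6-5)^2=1, (2-1)^2=1, (1-6)^2=25, (5-4)^2=1, (3-3)^2=0, (4-2)^2=4
sum(d^2) = 32.
Step 3: rho = 1 - 6*32 / (6*(6^2 - 1)) = 1 - 192/210 = 0.085714.
Step 4: Under H0, t = rho * sqrt((n-2)/(1-rho^2)) = 0.1721 ~ t(4).
Step 5: Two-sided p-value from the t-distribution with 4 df = 0.871743.
Step 6: alpha = 0.1. fail to reject H0.

rho = 0.0857, p = 0.871743, fail to reject H0 at alpha = 0.1.


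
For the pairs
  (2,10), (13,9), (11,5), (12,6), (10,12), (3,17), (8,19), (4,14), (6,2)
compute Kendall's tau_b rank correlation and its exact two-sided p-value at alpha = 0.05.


Step 1: Enumerate the 36 unordered pairs (i,j) with i<j and classify each by sign(x_j-x_i) * sign(y_j-y_i).
  (1,2):dx=+11,dy=-1->D; (1,3):dx=+9,dy=-5->D; (1,4):dx=+10,dy=-4->D; (1,5):dx=+8,dy=+2->C
  (1,6):dx=+1,dy=+7->C; (1,7):dx=+6,dy=+9->C; (1,8):dx=+2,dy=+4->C; (1,9):dx=+4,dy=-8->D
  (2,3):dx=-2,dy=-4->C; (2,4):dx=-1,dy=-3->C; (2,5):dx=-3,dy=+3->D; (2,6):dx=-10,dy=+8->D
  (2,7):dx=-5,dy=+10->D; (2,8):dx=-9,dy=+5->D; (2,9):dx=-7,dy=-7->C; (3,4):dx=+1,dy=+1->C
  (3,5):dx=-1,dy=+7->D; (3,6):dx=-8,dy=+12->D; (3,7):dx=-3,dy=+14->D; (3,8):dx=-7,dy=+9->D
  (3,9):dx=-5,dy=-3->C; (4,5):dx=-2,dy=+6->D; (4,6):dx=-9,dy=+11->D; (4,7):dx=-4,dy=+13->D
  (4,8):dx=-8,dy=+8->D; (4,9):dx=-6,dy=-4->C; (5,6):dx=-7,dy=+5->D; (5,7):dx=-2,dy=+7->D
  (5,8):dx=-6,dy=+2->D; (5,9):dx=-4,dy=-10->C; (6,7):dx=+5,dy=+2->C; (6,8):dx=+1,dy=-3->D
  (6,9):dx=+3,dy=-15->D; (7,8):dx=-4,dy=-5->C; (7,9):dx=-2,dy=-17->C; (8,9):dx=+2,dy=-12->D
Step 2: C = 14, D = 22, total pairs = 36.
Step 3: tau = (C - D)/(n(n-1)/2) = (14 - 22)/36 = -0.222222.
Step 4: Exact two-sided p-value (enumerate n! = 362880 permutations of y under H0): p = 0.476709.
Step 5: alpha = 0.05. fail to reject H0.

tau_b = -0.2222 (C=14, D=22), p = 0.476709, fail to reject H0.


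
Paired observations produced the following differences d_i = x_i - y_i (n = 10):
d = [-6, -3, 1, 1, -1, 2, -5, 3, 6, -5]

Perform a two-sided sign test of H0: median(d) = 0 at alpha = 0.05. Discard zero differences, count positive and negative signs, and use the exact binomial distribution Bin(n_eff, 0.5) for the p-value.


Step 1: Discard zero differences. Original n = 10; n_eff = number of nonzero differences = 10.
Nonzero differences (with sign): -6, -3, +1, +1, -1, +2, -5, +3, +6, -5
Step 2: Count signs: positive = 5, negative = 5.
Step 3: Under H0: P(positive) = 0.5, so the number of positives S ~ Bin(10, 0.5).
Step 4: Two-sided exact p-value = sum of Bin(10,0.5) probabilities at or below the observed probability = 1.000000.
Step 5: alpha = 0.05. fail to reject H0.

n_eff = 10, pos = 5, neg = 5, p = 1.000000, fail to reject H0.


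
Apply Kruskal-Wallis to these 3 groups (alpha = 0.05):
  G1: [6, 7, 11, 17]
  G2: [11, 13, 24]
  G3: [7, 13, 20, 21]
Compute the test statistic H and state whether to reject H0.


Step 1: Combine all N = 11 observations and assign midranks.
sorted (value, group, rank): (6,G1,1), (7,G1,2.5), (7,G3,2.5), (11,G1,4.5), (11,G2,4.5), (13,G2,6.5), (13,G3,6.5), (17,G1,8), (20,G3,9), (21,G3,10), (24,G2,11)
Step 2: Sum ranks within each group.
R_1 = 16 (n_1 = 4)
R_2 = 22 (n_2 = 3)
R_3 = 28 (n_3 = 4)
Step 3: H = 12/(N(N+1)) * sum(R_i^2/n_i) - 3(N+1)
     = 12/(11*12) * (16^2/4 + 22^2/3 + 28^2/4) - 3*12
     = 0.090909 * 421.333 - 36
     = 2.303030.
Step 4: Ties present; correction factor C = 1 - 18/(11^3 - 11) = 0.986364. Corrected H = 2.303030 / 0.986364 = 2.334869.
Step 5: Under H0, H ~ chi^2(2); p-value = 0.311164.
Step 6: alpha = 0.05. fail to reject H0.

H = 2.3349, df = 2, p = 0.311164, fail to reject H0.


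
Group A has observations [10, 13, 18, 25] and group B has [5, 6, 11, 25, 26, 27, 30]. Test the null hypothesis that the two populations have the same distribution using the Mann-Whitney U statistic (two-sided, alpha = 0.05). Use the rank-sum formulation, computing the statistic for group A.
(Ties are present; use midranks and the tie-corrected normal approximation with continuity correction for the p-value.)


Step 1: Combine and sort all 11 observations; assign midranks.
sorted (value, group): (5,Y), (6,Y), (10,X), (11,Y), (13,X), (18,X), (25,X), (25,Y), (26,Y), (27,Y), (30,Y)
ranks: 5->1, 6->2, 10->3, 11->4, 13->5, 18->6, 25->7.5, 25->7.5, 26->9, 27->10, 30->11
Step 2: Rank sum for X: R1 = 3 + 5 + 6 + 7.5 = 21.5.
Step 3: U_X = R1 - n1(n1+1)/2 = 21.5 - 4*5/2 = 21.5 - 10 = 11.5.
       U_Y = n1*n2 - U_X = 28 - 11.5 = 16.5.
Step 4: Ties are present, so use the tie-corrected normal approximation (with continuity correction) for the p-value.
Step 5: p-value = 0.704817; compare to alpha = 0.05. fail to reject H0.

U_X = 11.5, p = 0.704817, fail to reject H0 at alpha = 0.05.


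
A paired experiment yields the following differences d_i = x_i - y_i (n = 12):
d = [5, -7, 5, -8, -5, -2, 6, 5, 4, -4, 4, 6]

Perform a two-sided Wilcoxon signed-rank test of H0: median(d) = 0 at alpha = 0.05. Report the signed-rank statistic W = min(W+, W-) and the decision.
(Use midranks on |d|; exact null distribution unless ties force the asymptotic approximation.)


Step 1: Drop any zero differences (none here) and take |d_i|.
|d| = [5, 7, 5, 8, 5, 2, 6, 5, 4, 4, 4, 6]
Step 2: Midrank |d_i| (ties get averaged ranks).
ranks: |5|->6.5, |7|->11, |5|->6.5, |8|->12, |5|->6.5, |2|->1, |6|->9.5, |5|->6.5, |4|->3, |4|->3, |4|->3, |6|->9.5
Step 3: Attach original signs; sum ranks with positive sign and with negative sign.
W+ = 6.5 + 6.5 + 9.5 + 6.5 + 3 + 3 + 9.5 = 44.5
W- = 11 + 12 + 6.5 + 1 + 3 = 33.5
(Check: W+ + W- = 78 should equal n(n+1)/2 = 78.)
Step 4: Test statistic W = min(W+, W-) = 33.5.
Step 5: Ties in |d|, so use the tie-corrected normal approximation.
        E[W] = n(n+1)/4 = 12*13/4 = 39.
        Tie groups: |d|=4 (t=3), |d|=5 (t=4), |d|=6 (t=2); sum(t^3 - t) = 90.
        Var[W] = n(n+1)(2n+1)/24 - sum(t^3-t)/48 = 3900/24 - 90/48 = 160.625.
        z = (W - E[W]) / sqrt(Var[W]) = (33.5 - 39) / 12.6738 = -0.4340.
        Two-sided p = 2*Phi(z) = 0.664313.
Step 6: alpha = 0.05. fail to reject H0.

W+ = 44.5, W- = 33.5, W = min = 33.5, p = 0.664313, fail to reject H0.


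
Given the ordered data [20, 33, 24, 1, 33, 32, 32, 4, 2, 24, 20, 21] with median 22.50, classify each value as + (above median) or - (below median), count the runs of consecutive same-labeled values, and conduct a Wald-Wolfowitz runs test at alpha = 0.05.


Step 1: Compute median = 22.50; label A = above, B = below.
Labels in order: BAABAAABBABB  (n_A = 6, n_B = 6)
Step 2: Count runs R = 7.
Step 3: Under H0 (random ordering), E[R] = 2*n_A*n_B/(n_A+n_B) + 1 = 2*6*6/12 + 1 = 7.0000.
        Var[R] = 2*n_A*n_B*(2*n_A*n_B - n_A - n_B) / ((n_A+n_B)^2 * (n_A+n_B-1)) = 4320/1584 = 2.7273.
        SD[R] = 1.6514.
Step 4: R = E[R], so z = 0 with no continuity correction.
Step 5: Two-sided p-value via normal approximation = 2*(1 - Phi(|z|)) = 1.000000.
Step 6: alpha = 0.05. fail to reject H0.

R = 7, z = 0.0000, p = 1.000000, fail to reject H0.


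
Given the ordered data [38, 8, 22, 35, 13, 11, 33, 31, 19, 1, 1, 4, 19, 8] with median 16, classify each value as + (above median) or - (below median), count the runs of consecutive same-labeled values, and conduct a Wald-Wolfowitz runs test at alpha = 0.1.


Step 1: Compute median = 16; label A = above, B = below.
Labels in order: ABAABBAAABBBAB  (n_A = 7, n_B = 7)
Step 2: Count runs R = 8.
Step 3: Under H0 (random ordering), E[R] = 2*n_A*n_B/(n_A+n_B) + 1 = 2*7*7/14 + 1 = 8.0000.
        Var[R] = 2*n_A*n_B*(2*n_A*n_B - n_A - n_B) / ((n_A+n_B)^2 * (n_A+n_B-1)) = 8232/2548 = 3.2308.
        SD[R] = 1.7974.
Step 4: R = E[R], so z = 0 with no continuity correction.
Step 5: Two-sided p-value via normal approximation = 2*(1 - Phi(|z|)) = 1.000000.
Step 6: alpha = 0.1. fail to reject H0.

R = 8, z = 0.0000, p = 1.000000, fail to reject H0.


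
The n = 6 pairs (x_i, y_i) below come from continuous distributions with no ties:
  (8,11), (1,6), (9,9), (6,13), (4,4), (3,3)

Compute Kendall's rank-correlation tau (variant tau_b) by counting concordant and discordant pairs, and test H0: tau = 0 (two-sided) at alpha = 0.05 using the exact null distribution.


Step 1: Enumerate the 15 unordered pairs (i,j) with i<j and classify each by sign(x_j-x_i) * sign(y_j-y_i).
  (1,2):dx=-7,dy=-5->C; (1,3):dx=+1,dy=-2->D; (1,4):dx=-2,dy=+2->D; (1,5):dx=-4,dy=-7->C
  (1,6):dx=-5,dy=-8->C; (2,3):dx=+8,dy=+3->C; (2,4):dx=+5,dy=+7->C; (2,5):dx=+3,dy=-2->D
  (2,6):dx=+2,dy=-3->D; (3,4):dx=-3,dy=+4->D; (3,5):dx=-5,dy=-5->C; (3,6):dx=-6,dy=-6->C
  (4,5):dx=-2,dy=-9->C; (4,6):dx=-3,dy=-10->C; (5,6):dx=-1,dy=-1->C
Step 2: C = 10, D = 5, total pairs = 15.
Step 3: tau = (C - D)/(n(n-1)/2) = (10 - 5)/15 = 0.333333.
Step 4: Exact two-sided p-value (enumerate n! = 720 permutations of y under H0): p = 0.469444.
Step 5: alpha = 0.05. fail to reject H0.

tau_b = 0.3333 (C=10, D=5), p = 0.469444, fail to reject H0.


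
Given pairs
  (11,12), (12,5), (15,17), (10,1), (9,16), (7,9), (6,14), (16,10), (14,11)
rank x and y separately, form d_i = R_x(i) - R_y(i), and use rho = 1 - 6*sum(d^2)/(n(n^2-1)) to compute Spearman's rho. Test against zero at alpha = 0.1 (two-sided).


Step 1: Rank x and y separately (midranks; no ties here).
rank(x): 11->5, 12->6, 15->8, 10->4, 9->3, 7->2, 6->1, 16->9, 14->7
rank(y): 12->6, 5->2, 17->9, 1->1, 16->8, 9->3, 14->7, 10->4, 11->5
Step 2: d_i = R_x(i) - R_y(i); compute d_i^2.
  (5-6)^2=1, (6-2)^2=16, (8-9)^2=1, (4-1)^2=9, (3-8)^2=25, (2-3)^2=1, (1-7)^2=36, (9-4)^2=25, (7-5)^2=4
sum(d^2) = 118.
Step 3: rho = 1 - 6*118 / (9*(9^2 - 1)) = 1 - 708/720 = 0.016667.
Step 4: Under H0, t = rho * sqrt((n-2)/(1-rho^2)) = 0.0441 ~ t(7).
Step 5: Two-sided p-value from the t-distribution with 7 df = 0.966055.
Step 6: alpha = 0.1. fail to reject H0.

rho = 0.0167, p = 0.966055, fail to reject H0 at alpha = 0.1.


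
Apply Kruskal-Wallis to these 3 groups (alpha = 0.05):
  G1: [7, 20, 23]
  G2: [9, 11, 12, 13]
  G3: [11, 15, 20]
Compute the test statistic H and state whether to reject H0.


Step 1: Combine all N = 10 observations and assign midranks.
sorted (value, group, rank): (7,G1,1), (9,G2,2), (11,G2,3.5), (11,G3,3.5), (12,G2,5), (13,G2,6), (15,G3,7), (20,G1,8.5), (20,G3,8.5), (23,G1,10)
Step 2: Sum ranks within each group.
R_1 = 19.5 (n_1 = 3)
R_2 = 16.5 (n_2 = 4)
R_3 = 19 (n_3 = 3)
Step 3: H = 12/(N(N+1)) * sum(R_i^2/n_i) - 3(N+1)
     = 12/(10*11) * (19.5^2/3 + 16.5^2/4 + 19^2/3) - 3*11
     = 0.109091 * 315.146 - 33
     = 1.379545.
Step 4: Ties present; correction factor C = 1 - 12/(10^3 - 10) = 0.987879. Corrected H = 1.379545 / 0.987879 = 1.396472.
Step 5: Under H0, H ~ chi^2(2); p-value = 0.497462.
Step 6: alpha = 0.05. fail to reject H0.

H = 1.3965, df = 2, p = 0.497462, fail to reject H0.


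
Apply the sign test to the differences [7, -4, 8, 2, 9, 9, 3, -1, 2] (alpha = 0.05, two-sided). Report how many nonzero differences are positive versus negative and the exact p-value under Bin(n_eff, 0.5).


Step 1: Discard zero differences. Original n = 9; n_eff = number of nonzero differences = 9.
Nonzero differences (with sign): +7, -4, +8, +2, +9, +9, +3, -1, +2
Step 2: Count signs: positive = 7, negative = 2.
Step 3: Under H0: P(positive) = 0.5, so the number of positives S ~ Bin(9, 0.5).
Step 4: Two-sided exact p-value = sum of Bin(9,0.5) probabilities at or below the observed probability = 0.179688.
Step 5: alpha = 0.05. fail to reject H0.

n_eff = 9, pos = 7, neg = 2, p = 0.179688, fail to reject H0.


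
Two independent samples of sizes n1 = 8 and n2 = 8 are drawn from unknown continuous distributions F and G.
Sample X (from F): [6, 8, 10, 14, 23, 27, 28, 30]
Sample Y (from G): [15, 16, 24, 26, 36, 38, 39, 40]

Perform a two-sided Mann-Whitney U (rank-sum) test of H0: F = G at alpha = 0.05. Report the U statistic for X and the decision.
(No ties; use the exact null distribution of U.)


Step 1: Combine and sort all 16 observations; assign midranks.
sorted (value, group): (6,X), (8,X), (10,X), (14,X), (15,Y), (16,Y), (23,X), (24,Y), (26,Y), (27,X), (28,X), (30,X), (36,Y), (38,Y), (39,Y), (40,Y)
ranks: 6->1, 8->2, 10->3, 14->4, 15->5, 16->6, 23->7, 24->8, 26->9, 27->10, 28->11, 30->12, 36->13, 38->14, 39->15, 40->16
Step 2: Rank sum for X: R1 = 1 + 2 + 3 + 4 + 7 + 10 + 11 + 12 = 50.
Step 3: U_X = R1 - n1(n1+1)/2 = 50 - 8*9/2 = 50 - 36 = 14.
       U_Y = n1*n2 - U_X = 64 - 14 = 50.
Step 4: No ties, so the exact null distribution of U (based on enumerating the C(16,8) = 12870 equally likely rank assignments) gives the two-sided p-value.
Step 5: p-value = 0.064957; compare to alpha = 0.05. fail to reject H0.

U_X = 14, p = 0.064957, fail to reject H0 at alpha = 0.05.


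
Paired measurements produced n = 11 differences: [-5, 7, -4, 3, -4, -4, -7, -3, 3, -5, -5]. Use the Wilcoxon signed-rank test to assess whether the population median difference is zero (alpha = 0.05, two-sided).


Step 1: Drop any zero differences (none here) and take |d_i|.
|d| = [5, 7, 4, 3, 4, 4, 7, 3, 3, 5, 5]
Step 2: Midrank |d_i| (ties get averaged ranks).
ranks: |5|->8, |7|->10.5, |4|->5, |3|->2, |4|->5, |4|->5, |7|->10.5, |3|->2, |3|->2, |5|->8, |5|->8
Step 3: Attach original signs; sum ranks with positive sign and with negative sign.
W+ = 10.5 + 2 + 2 = 14.5
W- = 8 + 5 + 5 + 5 + 10.5 + 2 + 8 + 8 = 51.5
(Check: W+ + W- = 66 should equal n(n+1)/2 = 66.)
Step 4: Test statistic W = min(W+, W-) = 14.5.
Step 5: Ties in |d|, so use the tie-corrected normal approximation.
        E[W] = n(n+1)/4 = 11*12/4 = 33.
        Tie groups: |d|=3 (t=3), |d|=4 (t=3), |d|=5 (t=3), |d|=7 (t=2); sum(t^3 - t) = 78.
        Var[W] = n(n+1)(2n+1)/24 - sum(t^3-t)/48 = 3036/24 - 78/48 = 124.875.
        z = (W - E[W]) / sqrt(Var[W]) = (14.5 - 33) / 11.1747 = -1.6555.
        Two-sided p = 2*Phi(z) = 0.097819.
Step 6: alpha = 0.05. fail to reject H0.

W+ = 14.5, W- = 51.5, W = min = 14.5, p = 0.097819, fail to reject H0.


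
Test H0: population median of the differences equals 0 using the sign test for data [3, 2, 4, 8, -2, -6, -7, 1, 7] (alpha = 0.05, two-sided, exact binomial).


Step 1: Discard zero differences. Original n = 9; n_eff = number of nonzero differences = 9.
Nonzero differences (with sign): +3, +2, +4, +8, -2, -6, -7, +1, +7
Step 2: Count signs: positive = 6, negative = 3.
Step 3: Under H0: P(positive) = 0.5, so the number of positives S ~ Bin(9, 0.5).
Step 4: Two-sided exact p-value = sum of Bin(9,0.5) probabilities at or below the observed probability = 0.507812.
Step 5: alpha = 0.05. fail to reject H0.

n_eff = 9, pos = 6, neg = 3, p = 0.507812, fail to reject H0.


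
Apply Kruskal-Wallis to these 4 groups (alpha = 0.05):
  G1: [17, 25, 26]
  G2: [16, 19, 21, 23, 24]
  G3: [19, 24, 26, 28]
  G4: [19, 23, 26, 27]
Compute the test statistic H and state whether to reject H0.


Step 1: Combine all N = 16 observations and assign midranks.
sorted (value, group, rank): (16,G2,1), (17,G1,2), (19,G2,4), (19,G3,4), (19,G4,4), (21,G2,6), (23,G2,7.5), (23,G4,7.5), (24,G2,9.5), (24,G3,9.5), (25,G1,11), (26,G1,13), (26,G3,13), (26,G4,13), (27,G4,15), (28,G3,16)
Step 2: Sum ranks within each group.
R_1 = 26 (n_1 = 3)
R_2 = 28 (n_2 = 5)
R_3 = 42.5 (n_3 = 4)
R_4 = 39.5 (n_4 = 4)
Step 3: H = 12/(N(N+1)) * sum(R_i^2/n_i) - 3(N+1)
     = 12/(16*17) * (26^2/3 + 28^2/5 + 42.5^2/4 + 39.5^2/4) - 3*17
     = 0.044118 * 1223.76 - 51
     = 2.989338.
Step 4: Ties present; correction factor C = 1 - 60/(16^3 - 16) = 0.985294. Corrected H = 2.989338 / 0.985294 = 3.033955.
Step 5: Under H0, H ~ chi^2(3); p-value = 0.386420.
Step 6: alpha = 0.05. fail to reject H0.

H = 3.0340, df = 3, p = 0.386420, fail to reject H0.


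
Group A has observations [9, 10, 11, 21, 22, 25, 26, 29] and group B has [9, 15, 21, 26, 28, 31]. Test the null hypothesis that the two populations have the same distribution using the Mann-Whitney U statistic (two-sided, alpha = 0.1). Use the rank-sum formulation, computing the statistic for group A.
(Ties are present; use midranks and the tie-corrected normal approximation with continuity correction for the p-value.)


Step 1: Combine and sort all 14 observations; assign midranks.
sorted (value, group): (9,X), (9,Y), (10,X), (11,X), (15,Y), (21,X), (21,Y), (22,X), (25,X), (26,X), (26,Y), (28,Y), (29,X), (31,Y)
ranks: 9->1.5, 9->1.5, 10->3, 11->4, 15->5, 21->6.5, 21->6.5, 22->8, 25->9, 26->10.5, 26->10.5, 28->12, 29->13, 31->14
Step 2: Rank sum for X: R1 = 1.5 + 3 + 4 + 6.5 + 8 + 9 + 10.5 + 13 = 55.5.
Step 3: U_X = R1 - n1(n1+1)/2 = 55.5 - 8*9/2 = 55.5 - 36 = 19.5.
       U_Y = n1*n2 - U_X = 48 - 19.5 = 28.5.
Step 4: Ties are present, so use the tie-corrected normal approximation (with continuity correction) for the p-value.
Step 5: p-value = 0.604382; compare to alpha = 0.1. fail to reject H0.

U_X = 19.5, p = 0.604382, fail to reject H0 at alpha = 0.1.


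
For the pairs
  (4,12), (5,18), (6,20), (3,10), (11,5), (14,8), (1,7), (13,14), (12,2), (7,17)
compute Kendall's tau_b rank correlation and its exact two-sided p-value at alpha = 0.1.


Step 1: Enumerate the 45 unordered pairs (i,j) with i<j and classify each by sign(x_j-x_i) * sign(y_j-y_i).
  (1,2):dx=+1,dy=+6->C; (1,3):dx=+2,dy=+8->C; (1,4):dx=-1,dy=-2->C; (1,5):dx=+7,dy=-7->D
  (1,6):dx=+10,dy=-4->D; (1,7):dx=-3,dy=-5->C; (1,8):dx=+9,dy=+2->C; (1,9):dx=+8,dy=-10->D
  (1,10):dx=+3,dy=+5->C; (2,3):dx=+1,dy=+2->C; (2,4):dx=-2,dy=-8->C; (2,5):dx=+6,dy=-13->D
  (2,6):dx=+9,dy=-10->D; (2,7):dx=-4,dy=-11->C; (2,8):dx=+8,dy=-4->D; (2,9):dx=+7,dy=-16->D
  (2,10):dx=+2,dy=-1->D; (3,4):dx=-3,dy=-10->C; (3,5):dx=+5,dy=-15->D; (3,6):dx=+8,dy=-12->D
  (3,7):dx=-5,dy=-13->C; (3,8):dx=+7,dy=-6->D; (3,9):dx=+6,dy=-18->D; (3,10):dx=+1,dy=-3->D
  (4,5):dx=+8,dy=-5->D; (4,6):dx=+11,dy=-2->D; (4,7):dx=-2,dy=-3->C; (4,8):dx=+10,dy=+4->C
  (4,9):dx=+9,dy=-8->D; (4,10):dx=+4,dy=+7->C; (5,6):dx=+3,dy=+3->C; (5,7):dx=-10,dy=+2->D
  (5,8):dx=+2,dy=+9->C; (5,9):dx=+1,dy=-3->D; (5,10):dx=-4,dy=+12->D; (6,7):dx=-13,dy=-1->C
  (6,8):dx=-1,dy=+6->D; (6,9):dx=-2,dy=-6->C; (6,10):dx=-7,dy=+9->D; (7,8):dx=+12,dy=+7->C
  (7,9):dx=+11,dy=-5->D; (7,10):dx=+6,dy=+10->C; (8,9):dx=-1,dy=-12->C; (8,10):dx=-6,dy=+3->D
  (9,10):dx=-5,dy=+15->D
Step 2: C = 21, D = 24, total pairs = 45.
Step 3: tau = (C - D)/(n(n-1)/2) = (21 - 24)/45 = -0.066667.
Step 4: Exact two-sided p-value (enumerate n! = 3628800 permutations of y under H0): p = 0.861801.
Step 5: alpha = 0.1. fail to reject H0.

tau_b = -0.0667 (C=21, D=24), p = 0.861801, fail to reject H0.


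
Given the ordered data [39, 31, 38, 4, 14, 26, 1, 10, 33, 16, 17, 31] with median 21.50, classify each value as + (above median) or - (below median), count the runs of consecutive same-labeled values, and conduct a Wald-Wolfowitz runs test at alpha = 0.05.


Step 1: Compute median = 21.50; label A = above, B = below.
Labels in order: AAABBABBABBA  (n_A = 6, n_B = 6)
Step 2: Count runs R = 7.
Step 3: Under H0 (random ordering), E[R] = 2*n_A*n_B/(n_A+n_B) + 1 = 2*6*6/12 + 1 = 7.0000.
        Var[R] = 2*n_A*n_B*(2*n_A*n_B - n_A - n_B) / ((n_A+n_B)^2 * (n_A+n_B-1)) = 4320/1584 = 2.7273.
        SD[R] = 1.6514.
Step 4: R = E[R], so z = 0 with no continuity correction.
Step 5: Two-sided p-value via normal approximation = 2*(1 - Phi(|z|)) = 1.000000.
Step 6: alpha = 0.05. fail to reject H0.

R = 7, z = 0.0000, p = 1.000000, fail to reject H0.


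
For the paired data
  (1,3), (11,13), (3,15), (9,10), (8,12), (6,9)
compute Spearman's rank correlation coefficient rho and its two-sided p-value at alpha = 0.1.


Step 1: Rank x and y separately (midranks; no ties here).
rank(x): 1->1, 11->6, 3->2, 9->5, 8->4, 6->3
rank(y): 3->1, 13->5, 15->6, 10->3, 12->4, 9->2
Step 2: d_i = R_x(i) - R_y(i); compute d_i^2.
  (1-1)^2=0, (6-5)^2=1, (2-6)^2=16, (5-3)^2=4, (4-4)^2=0, (3-2)^2=1
sum(d^2) = 22.
Step 3: rho = 1 - 6*22 / (6*(6^2 - 1)) = 1 - 132/210 = 0.371429.
Step 4: Under H0, t = rho * sqrt((n-2)/(1-rho^2)) = 0.8001 ~ t(4).
Step 5: Two-sided p-value from the t-distribution with 4 df = 0.468478.
Step 6: alpha = 0.1. fail to reject H0.

rho = 0.3714, p = 0.468478, fail to reject H0 at alpha = 0.1.


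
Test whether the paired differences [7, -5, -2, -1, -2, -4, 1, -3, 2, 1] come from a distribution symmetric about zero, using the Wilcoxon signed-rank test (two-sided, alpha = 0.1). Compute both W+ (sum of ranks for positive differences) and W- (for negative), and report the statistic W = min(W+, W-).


Step 1: Drop any zero differences (none here) and take |d_i|.
|d| = [7, 5, 2, 1, 2, 4, 1, 3, 2, 1]
Step 2: Midrank |d_i| (ties get averaged ranks).
ranks: |7|->10, |5|->9, |2|->5, |1|->2, |2|->5, |4|->8, |1|->2, |3|->7, |2|->5, |1|->2
Step 3: Attach original signs; sum ranks with positive sign and with negative sign.
W+ = 10 + 2 + 5 + 2 = 19
W- = 9 + 5 + 2 + 5 + 8 + 7 = 36
(Check: W+ + W- = 55 should equal n(n+1)/2 = 55.)
Step 4: Test statistic W = min(W+, W-) = 19.
Step 5: Ties in |d|, so use the tie-corrected normal approximation.
        E[W] = n(n+1)/4 = 10*11/4 = 27.5.
        Tie groups: |d|=1 (t=3), |d|=2 (t=3); sum(t^3 - t) = 48.
        Var[W] = n(n+1)(2n+1)/24 - sum(t^3-t)/48 = 2310/24 - 48/48 = 95.25.
        z = (W - E[W]) / sqrt(Var[W]) = (19 - 27.5) / 9.7596 = -0.8709.
        Two-sided p = 2*Phi(z) = 0.383789.
Step 6: alpha = 0.1. fail to reject H0.

W+ = 19, W- = 36, W = min = 19, p = 0.383789, fail to reject H0.


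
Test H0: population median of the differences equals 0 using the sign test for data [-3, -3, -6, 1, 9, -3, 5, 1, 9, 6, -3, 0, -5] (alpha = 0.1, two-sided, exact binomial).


Step 1: Discard zero differences. Original n = 13; n_eff = number of nonzero differences = 12.
Nonzero differences (with sign): -3, -3, -6, +1, +9, -3, +5, +1, +9, +6, -3, -5
Step 2: Count signs: positive = 6, negative = 6.
Step 3: Under H0: P(positive) = 0.5, so the number of positives S ~ Bin(12, 0.5).
Step 4: Two-sided exact p-value = sum of Bin(12,0.5) probabilities at or below the observed probability = 1.000000.
Step 5: alpha = 0.1. fail to reject H0.

n_eff = 12, pos = 6, neg = 6, p = 1.000000, fail to reject H0.


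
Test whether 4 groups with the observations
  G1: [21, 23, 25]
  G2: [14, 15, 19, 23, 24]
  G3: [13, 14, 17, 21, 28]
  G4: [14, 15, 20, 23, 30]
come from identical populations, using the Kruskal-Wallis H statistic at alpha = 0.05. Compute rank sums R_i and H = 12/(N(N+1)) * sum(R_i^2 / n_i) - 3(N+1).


Step 1: Combine all N = 18 observations and assign midranks.
sorted (value, group, rank): (13,G3,1), (14,G2,3), (14,G3,3), (14,G4,3), (15,G2,5.5), (15,G4,5.5), (17,G3,7), (19,G2,8), (20,G4,9), (21,G1,10.5), (21,G3,10.5), (23,G1,13), (23,G2,13), (23,G4,13), (24,G2,15), (25,G1,16), (28,G3,17), (30,G4,18)
Step 2: Sum ranks within each group.
R_1 = 39.5 (n_1 = 3)
R_2 = 44.5 (n_2 = 5)
R_3 = 38.5 (n_3 = 5)
R_4 = 48.5 (n_4 = 5)
Step 3: H = 12/(N(N+1)) * sum(R_i^2/n_i) - 3(N+1)
     = 12/(18*19) * (39.5^2/3 + 44.5^2/5 + 38.5^2/5 + 48.5^2/5) - 3*19
     = 0.035088 * 1683.03 - 57
     = 2.053801.
Step 4: Ties present; correction factor C = 1 - 60/(18^3 - 18) = 0.989680. Corrected H = 2.053801 / 0.989680 = 2.075217.
Step 5: Under H0, H ~ chi^2(3); p-value = 0.556943.
Step 6: alpha = 0.05. fail to reject H0.

H = 2.0752, df = 3, p = 0.556943, fail to reject H0.


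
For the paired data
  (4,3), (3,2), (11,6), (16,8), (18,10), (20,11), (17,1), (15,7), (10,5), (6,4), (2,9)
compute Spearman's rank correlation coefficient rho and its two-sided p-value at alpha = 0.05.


Step 1: Rank x and y separately (midranks; no ties here).
rank(x): 4->3, 3->2, 11->6, 16->8, 18->10, 20->11, 17->9, 15->7, 10->5, 6->4, 2->1
rank(y): 3->3, 2->2, 6->6, 8->8, 10->10, 11->11, 1->1, 7->7, 5->5, 4->4, 9->9
Step 2: d_i = R_x(i) - R_y(i); compute d_i^2.
  (3-3)^2=0, (2-2)^2=0, (6-6)^2=0, (8-8)^2=0, (10-10)^2=0, (11-11)^2=0, (9-1)^2=64, (7-7)^2=0, (5-5)^2=0, (4-4)^2=0, (1-9)^2=64
sum(d^2) = 128.
Step 3: rho = 1 - 6*128 / (11*(11^2 - 1)) = 1 - 768/1320 = 0.418182.
Step 4: Under H0, t = rho * sqrt((n-2)/(1-rho^2)) = 1.3811 ~ t(9).
Step 5: Two-sided p-value from the t-distribution with 9 df = 0.200570.
Step 6: alpha = 0.05. fail to reject H0.

rho = 0.4182, p = 0.200570, fail to reject H0 at alpha = 0.05.


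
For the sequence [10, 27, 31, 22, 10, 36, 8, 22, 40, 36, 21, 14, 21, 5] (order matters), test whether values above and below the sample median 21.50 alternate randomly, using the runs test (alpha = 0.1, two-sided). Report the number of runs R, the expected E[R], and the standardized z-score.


Step 1: Compute median = 21.50; label A = above, B = below.
Labels in order: BAAABABAAABBBB  (n_A = 7, n_B = 7)
Step 2: Count runs R = 7.
Step 3: Under H0 (random ordering), E[R] = 2*n_A*n_B/(n_A+n_B) + 1 = 2*7*7/14 + 1 = 8.0000.
        Var[R] = 2*n_A*n_B*(2*n_A*n_B - n_A - n_B) / ((n_A+n_B)^2 * (n_A+n_B-1)) = 8232/2548 = 3.2308.
        SD[R] = 1.7974.
Step 4: Continuity-corrected z = (R + 0.5 - E[R]) / SD[R] = (7 + 0.5 - 8.0000) / 1.7974 = -0.2782.
Step 5: Two-sided p-value via normal approximation = 2*(1 - Phi(|z|)) = 0.780879.
Step 6: alpha = 0.1. fail to reject H0.

R = 7, z = -0.2782, p = 0.780879, fail to reject H0.


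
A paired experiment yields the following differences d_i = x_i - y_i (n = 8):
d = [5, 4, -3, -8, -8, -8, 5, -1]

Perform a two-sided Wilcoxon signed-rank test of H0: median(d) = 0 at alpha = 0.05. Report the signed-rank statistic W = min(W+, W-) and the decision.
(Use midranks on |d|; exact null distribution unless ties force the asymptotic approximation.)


Step 1: Drop any zero differences (none here) and take |d_i|.
|d| = [5, 4, 3, 8, 8, 8, 5, 1]
Step 2: Midrank |d_i| (ties get averaged ranks).
ranks: |5|->4.5, |4|->3, |3|->2, |8|->7, |8|->7, |8|->7, |5|->4.5, |1|->1
Step 3: Attach original signs; sum ranks with positive sign and with negative sign.
W+ = 4.5 + 3 + 4.5 = 12
W- = 2 + 7 + 7 + 7 + 1 = 24
(Check: W+ + W- = 36 should equal n(n+1)/2 = 36.)
Step 4: Test statistic W = min(W+, W-) = 12.
Step 5: Ties in |d|, so use the tie-corrected normal approximation.
        E[W] = n(n+1)/4 = 8*9/4 = 18.
        Tie groups: |d|=5 (t=2), |d|=8 (t=3); sum(t^3 - t) = 30.
        Var[W] = n(n+1)(2n+1)/24 - sum(t^3-t)/48 = 1224/24 - 30/48 = 50.375.
        z = (W - E[W]) / sqrt(Var[W]) = (12 - 18) / 7.0975 = -0.8454.
        Two-sided p = 2*Phi(z) = 0.397908.
Step 6: alpha = 0.05. fail to reject H0.

W+ = 12, W- = 24, W = min = 12, p = 0.397908, fail to reject H0.


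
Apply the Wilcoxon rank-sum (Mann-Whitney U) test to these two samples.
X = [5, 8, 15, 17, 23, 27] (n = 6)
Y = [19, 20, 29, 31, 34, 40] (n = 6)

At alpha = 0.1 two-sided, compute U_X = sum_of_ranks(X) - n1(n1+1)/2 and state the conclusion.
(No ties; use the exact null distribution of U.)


Step 1: Combine and sort all 12 observations; assign midranks.
sorted (value, group): (5,X), (8,X), (15,X), (17,X), (19,Y), (20,Y), (23,X), (27,X), (29,Y), (31,Y), (34,Y), (40,Y)
ranks: 5->1, 8->2, 15->3, 17->4, 19->5, 20->6, 23->7, 27->8, 29->9, 31->10, 34->11, 40->12
Step 2: Rank sum for X: R1 = 1 + 2 + 3 + 4 + 7 + 8 = 25.
Step 3: U_X = R1 - n1(n1+1)/2 = 25 - 6*7/2 = 25 - 21 = 4.
       U_Y = n1*n2 - U_X = 36 - 4 = 32.
Step 4: No ties, so the exact null distribution of U (based on enumerating the C(12,6) = 924 equally likely rank assignments) gives the two-sided p-value.
Step 5: p-value = 0.025974; compare to alpha = 0.1. reject H0.

U_X = 4, p = 0.025974, reject H0 at alpha = 0.1.


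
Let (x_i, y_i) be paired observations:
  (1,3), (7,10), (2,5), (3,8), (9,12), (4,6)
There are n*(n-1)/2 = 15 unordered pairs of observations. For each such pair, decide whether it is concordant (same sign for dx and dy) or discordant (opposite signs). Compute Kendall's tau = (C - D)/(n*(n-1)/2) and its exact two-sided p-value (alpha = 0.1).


Step 1: Enumerate the 15 unordered pairs (i,j) with i<j and classify each by sign(x_j-x_i) * sign(y_j-y_i).
  (1,2):dx=+6,dy=+7->C; (1,3):dx=+1,dy=+2->C; (1,4):dx=+2,dy=+5->C; (1,5):dx=+8,dy=+9->C
  (1,6):dx=+3,dy=+3->C; (2,3):dx=-5,dy=-5->C; (2,4):dx=-4,dy=-2->C; (2,5):dx=+2,dy=+2->C
  (2,6):dx=-3,dy=-4->C; (3,4):dx=+1,dy=+3->C; (3,5):dx=+7,dy=+7->C; (3,6):dx=+2,dy=+1->C
  (4,5):dx=+6,dy=+4->C; (4,6):dx=+1,dy=-2->D; (5,6):dx=-5,dy=-6->C
Step 2: C = 14, D = 1, total pairs = 15.
Step 3: tau = (C - D)/(n(n-1)/2) = (14 - 1)/15 = 0.866667.
Step 4: Exact two-sided p-value (enumerate n! = 720 permutations of y under H0): p = 0.016667.
Step 5: alpha = 0.1. reject H0.

tau_b = 0.8667 (C=14, D=1), p = 0.016667, reject H0.


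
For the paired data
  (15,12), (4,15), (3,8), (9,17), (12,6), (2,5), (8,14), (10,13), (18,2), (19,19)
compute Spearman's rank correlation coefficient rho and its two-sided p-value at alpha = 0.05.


Step 1: Rank x and y separately (midranks; no ties here).
rank(x): 15->8, 4->3, 3->2, 9->5, 12->7, 2->1, 8->4, 10->6, 18->9, 19->10
rank(y): 12->5, 15->8, 8->4, 17->9, 6->3, 5->2, 14->7, 13->6, 2->1, 19->10
Step 2: d_i = R_x(i) - R_y(i); compute d_i^2.
  (8-5)^2=9, (3-8)^2=25, (2-4)^2=4, (5-9)^2=16, (7-3)^2=16, (1-2)^2=1, (4-7)^2=9, (6-6)^2=0, (9-1)^2=64, (10-10)^2=0
sum(d^2) = 144.
Step 3: rho = 1 - 6*144 / (10*(10^2 - 1)) = 1 - 864/990 = 0.127273.
Step 4: Under H0, t = rho * sqrt((n-2)/(1-rho^2)) = 0.3629 ~ t(8).
Step 5: Two-sided p-value from the t-distribution with 8 df = 0.726057.
Step 6: alpha = 0.05. fail to reject H0.

rho = 0.1273, p = 0.726057, fail to reject H0 at alpha = 0.05.


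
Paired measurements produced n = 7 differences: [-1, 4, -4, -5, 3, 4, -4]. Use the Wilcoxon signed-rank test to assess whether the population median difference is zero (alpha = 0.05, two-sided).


Step 1: Drop any zero differences (none here) and take |d_i|.
|d| = [1, 4, 4, 5, 3, 4, 4]
Step 2: Midrank |d_i| (ties get averaged ranks).
ranks: |1|->1, |4|->4.5, |4|->4.5, |5|->7, |3|->2, |4|->4.5, |4|->4.5
Step 3: Attach original signs; sum ranks with positive sign and with negative sign.
W+ = 4.5 + 2 + 4.5 = 11
W- = 1 + 4.5 + 7 + 4.5 = 17
(Check: W+ + W- = 28 should equal n(n+1)/2 = 28.)
Step 4: Test statistic W = min(W+, W-) = 11.
Step 5: Ties in |d|, so use the tie-corrected normal approximation.
        E[W] = n(n+1)/4 = 7*8/4 = 14.
        Tie groups: |d|=4 (t=4); sum(t^3 - t) = 60.
        Var[W] = n(n+1)(2n+1)/24 - sum(t^3-t)/48 = 840/24 - 60/48 = 33.75.
        z = (W - E[W]) / sqrt(Var[W]) = (11 - 14) / 5.8095 = -0.5164.
        Two-sided p = 2*Phi(z) = 0.605577.
Step 6: alpha = 0.05. fail to reject H0.

W+ = 11, W- = 17, W = min = 11, p = 0.605577, fail to reject H0.


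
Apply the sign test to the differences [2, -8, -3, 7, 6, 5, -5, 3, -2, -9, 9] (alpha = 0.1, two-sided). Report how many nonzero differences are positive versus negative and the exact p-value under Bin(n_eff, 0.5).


Step 1: Discard zero differences. Original n = 11; n_eff = number of nonzero differences = 11.
Nonzero differences (with sign): +2, -8, -3, +7, +6, +5, -5, +3, -2, -9, +9
Step 2: Count signs: positive = 6, negative = 5.
Step 3: Under H0: P(positive) = 0.5, so the number of positives S ~ Bin(11, 0.5).
Step 4: Two-sided exact p-value = sum of Bin(11,0.5) probabilities at or below the observed probability = 1.000000.
Step 5: alpha = 0.1. fail to reject H0.

n_eff = 11, pos = 6, neg = 5, p = 1.000000, fail to reject H0.


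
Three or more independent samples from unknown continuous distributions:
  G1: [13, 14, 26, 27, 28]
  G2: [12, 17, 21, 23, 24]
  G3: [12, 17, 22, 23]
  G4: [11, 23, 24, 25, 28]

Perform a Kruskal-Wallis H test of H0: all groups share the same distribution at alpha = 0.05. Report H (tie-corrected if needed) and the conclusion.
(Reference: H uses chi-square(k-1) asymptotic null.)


Step 1: Combine all N = 19 observations and assign midranks.
sorted (value, group, rank): (11,G4,1), (12,G2,2.5), (12,G3,2.5), (13,G1,4), (14,G1,5), (17,G2,6.5), (17,G3,6.5), (21,G2,8), (22,G3,9), (23,G2,11), (23,G3,11), (23,G4,11), (24,G2,13.5), (24,G4,13.5), (25,G4,15), (26,G1,16), (27,G1,17), (28,G1,18.5), (28,G4,18.5)
Step 2: Sum ranks within each group.
R_1 = 60.5 (n_1 = 5)
R_2 = 41.5 (n_2 = 5)
R_3 = 29 (n_3 = 4)
R_4 = 59 (n_4 = 5)
Step 3: H = 12/(N(N+1)) * sum(R_i^2/n_i) - 3(N+1)
     = 12/(19*20) * (60.5^2/5 + 41.5^2/5 + 29^2/4 + 59^2/5) - 3*20
     = 0.031579 * 1982.95 - 60
     = 2.619474.
Step 4: Ties present; correction factor C = 1 - 48/(19^3 - 19) = 0.992982. Corrected H = 2.619474 / 0.992982 = 2.637986.
Step 5: Under H0, H ~ chi^2(3); p-value = 0.450869.
Step 6: alpha = 0.05. fail to reject H0.

H = 2.6380, df = 3, p = 0.450869, fail to reject H0.


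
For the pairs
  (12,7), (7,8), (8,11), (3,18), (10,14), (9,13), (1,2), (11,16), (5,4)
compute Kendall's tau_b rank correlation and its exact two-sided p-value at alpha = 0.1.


Step 1: Enumerate the 36 unordered pairs (i,j) with i<j and classify each by sign(x_j-x_i) * sign(y_j-y_i).
  (1,2):dx=-5,dy=+1->D; (1,3):dx=-4,dy=+4->D; (1,4):dx=-9,dy=+11->D; (1,5):dx=-2,dy=+7->D
  (1,6):dx=-3,dy=+6->D; (1,7):dx=-11,dy=-5->C; (1,8):dx=-1,dy=+9->D; (1,9):dx=-7,dy=-3->C
  (2,3):dx=+1,dy=+3->C; (2,4):dx=-4,dy=+10->D; (2,5):dx=+3,dy=+6->C; (2,6):dx=+2,dy=+5->C
  (2,7):dx=-6,dy=-6->C; (2,8):dx=+4,dy=+8->C; (2,9):dx=-2,dy=-4->C; (3,4):dx=-5,dy=+7->D
  (3,5):dx=+2,dy=+3->C; (3,6):dx=+1,dy=+2->C; (3,7):dx=-7,dy=-9->C; (3,8):dx=+3,dy=+5->C
  (3,9):dx=-3,dy=-7->C; (4,5):dx=+7,dy=-4->D; (4,6):dx=+6,dy=-5->D; (4,7):dx=-2,dy=-16->C
  (4,8):dx=+8,dy=-2->D; (4,9):dx=+2,dy=-14->D; (5,6):dx=-1,dy=-1->C; (5,7):dx=-9,dy=-12->C
  (5,8):dx=+1,dy=+2->C; (5,9):dx=-5,dy=-10->C; (6,7):dx=-8,dy=-11->C; (6,8):dx=+2,dy=+3->C
  (6,9):dx=-4,dy=-9->C; (7,8):dx=+10,dy=+14->C; (7,9):dx=+4,dy=+2->C; (8,9):dx=-6,dy=-12->C
Step 2: C = 24, D = 12, total pairs = 36.
Step 3: tau = (C - D)/(n(n-1)/2) = (24 - 12)/36 = 0.333333.
Step 4: Exact two-sided p-value (enumerate n! = 362880 permutations of y under H0): p = 0.259518.
Step 5: alpha = 0.1. fail to reject H0.

tau_b = 0.3333 (C=24, D=12), p = 0.259518, fail to reject H0.


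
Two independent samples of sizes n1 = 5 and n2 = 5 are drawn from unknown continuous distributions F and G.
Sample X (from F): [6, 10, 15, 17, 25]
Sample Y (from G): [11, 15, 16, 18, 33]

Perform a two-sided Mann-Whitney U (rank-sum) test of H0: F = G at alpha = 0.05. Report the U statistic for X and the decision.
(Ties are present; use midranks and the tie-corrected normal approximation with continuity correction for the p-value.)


Step 1: Combine and sort all 10 observations; assign midranks.
sorted (value, group): (6,X), (10,X), (11,Y), (15,X), (15,Y), (16,Y), (17,X), (18,Y), (25,X), (33,Y)
ranks: 6->1, 10->2, 11->3, 15->4.5, 15->4.5, 16->6, 17->7, 18->8, 25->9, 33->10
Step 2: Rank sum for X: R1 = 1 + 2 + 4.5 + 7 + 9 = 23.5.
Step 3: U_X = R1 - n1(n1+1)/2 = 23.5 - 5*6/2 = 23.5 - 15 = 8.5.
       U_Y = n1*n2 - U_X = 25 - 8.5 = 16.5.
Step 4: Ties are present, so use the tie-corrected normal approximation (with continuity correction) for the p-value.
Step 5: p-value = 0.463344; compare to alpha = 0.05. fail to reject H0.

U_X = 8.5, p = 0.463344, fail to reject H0 at alpha = 0.05.


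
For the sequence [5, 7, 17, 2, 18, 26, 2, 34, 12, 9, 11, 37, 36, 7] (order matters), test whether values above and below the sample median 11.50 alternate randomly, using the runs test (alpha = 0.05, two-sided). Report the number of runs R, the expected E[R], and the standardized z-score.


Step 1: Compute median = 11.50; label A = above, B = below.
Labels in order: BBABAABAABBAAB  (n_A = 7, n_B = 7)
Step 2: Count runs R = 9.
Step 3: Under H0 (random ordering), E[R] = 2*n_A*n_B/(n_A+n_B) + 1 = 2*7*7/14 + 1 = 8.0000.
        Var[R] = 2*n_A*n_B*(2*n_A*n_B - n_A - n_B) / ((n_A+n_B)^2 * (n_A+n_B-1)) = 8232/2548 = 3.2308.
        SD[R] = 1.7974.
Step 4: Continuity-corrected z = (R - 0.5 - E[R]) / SD[R] = (9 - 0.5 - 8.0000) / 1.7974 = 0.2782.
Step 5: Two-sided p-value via normal approximation = 2*(1 - Phi(|z|)) = 0.780879.
Step 6: alpha = 0.05. fail to reject H0.

R = 9, z = 0.2782, p = 0.780879, fail to reject H0.


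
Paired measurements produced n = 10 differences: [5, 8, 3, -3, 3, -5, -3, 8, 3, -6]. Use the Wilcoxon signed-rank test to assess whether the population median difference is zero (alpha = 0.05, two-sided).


Step 1: Drop any zero differences (none here) and take |d_i|.
|d| = [5, 8, 3, 3, 3, 5, 3, 8, 3, 6]
Step 2: Midrank |d_i| (ties get averaged ranks).
ranks: |5|->6.5, |8|->9.5, |3|->3, |3|->3, |3|->3, |5|->6.5, |3|->3, |8|->9.5, |3|->3, |6|->8
Step 3: Attach original signs; sum ranks with positive sign and with negative sign.
W+ = 6.5 + 9.5 + 3 + 3 + 9.5 + 3 = 34.5
W- = 3 + 6.5 + 3 + 8 = 20.5
(Check: W+ + W- = 55 should equal n(n+1)/2 = 55.)
Step 4: Test statistic W = min(W+, W-) = 20.5.
Step 5: Ties in |d|, so use the tie-corrected normal approximation.
        E[W] = n(n+1)/4 = 10*11/4 = 27.5.
        Tie groups: |d|=3 (t=5), |d|=5 (t=2), |d|=8 (t=2); sum(t^3 - t) = 132.
        Var[W] = n(n+1)(2n+1)/24 - sum(t^3-t)/48 = 2310/24 - 132/48 = 93.5.
        z = (W - E[W]) / sqrt(Var[W]) = (20.5 - 27.5) / 9.6695 = -0.7239.
        Two-sided p = 2*Phi(z) = 0.469113.
Step 6: alpha = 0.05. fail to reject H0.

W+ = 34.5, W- = 20.5, W = min = 20.5, p = 0.469113, fail to reject H0.


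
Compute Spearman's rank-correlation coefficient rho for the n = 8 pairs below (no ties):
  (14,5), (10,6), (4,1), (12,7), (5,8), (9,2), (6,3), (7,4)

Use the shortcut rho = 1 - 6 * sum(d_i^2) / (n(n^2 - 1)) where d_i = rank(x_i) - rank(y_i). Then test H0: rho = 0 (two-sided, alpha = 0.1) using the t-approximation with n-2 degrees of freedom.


Step 1: Rank x and y separately (midranks; no ties here).
rank(x): 14->8, 10->6, 4->1, 12->7, 5->2, 9->5, 6->3, 7->4
rank(y): 5->5, 6->6, 1->1, 7->7, 8->8, 2->2, 3->3, 4->4
Step 2: d_i = R_x(i) - R_y(i); compute d_i^2.
  (8-5)^2=9, (6-6)^2=0, (1-1)^2=0, (7-7)^2=0, (2-8)^2=36, (5-2)^2=9, (3-3)^2=0, (4-4)^2=0
sum(d^2) = 54.
Step 3: rho = 1 - 6*54 / (8*(8^2 - 1)) = 1 - 324/504 = 0.357143.
Step 4: Under H0, t = rho * sqrt((n-2)/(1-rho^2)) = 0.9366 ~ t(6).
Step 5: Two-sided p-value from the t-distribution with 6 df = 0.385121.
Step 6: alpha = 0.1. fail to reject H0.

rho = 0.3571, p = 0.385121, fail to reject H0 at alpha = 0.1.


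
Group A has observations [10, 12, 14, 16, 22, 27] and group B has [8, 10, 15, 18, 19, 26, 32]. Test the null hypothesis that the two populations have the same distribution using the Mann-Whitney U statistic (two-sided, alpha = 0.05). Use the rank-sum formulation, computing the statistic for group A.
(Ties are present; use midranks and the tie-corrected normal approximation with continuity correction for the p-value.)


Step 1: Combine and sort all 13 observations; assign midranks.
sorted (value, group): (8,Y), (10,X), (10,Y), (12,X), (14,X), (15,Y), (16,X), (18,Y), (19,Y), (22,X), (26,Y), (27,X), (32,Y)
ranks: 8->1, 10->2.5, 10->2.5, 12->4, 14->5, 15->6, 16->7, 18->8, 19->9, 22->10, 26->11, 27->12, 32->13
Step 2: Rank sum for X: R1 = 2.5 + 4 + 5 + 7 + 10 + 12 = 40.5.
Step 3: U_X = R1 - n1(n1+1)/2 = 40.5 - 6*7/2 = 40.5 - 21 = 19.5.
       U_Y = n1*n2 - U_X = 42 - 19.5 = 22.5.
Step 4: Ties are present, so use the tie-corrected normal approximation (with continuity correction) for the p-value.
Step 5: p-value = 0.886248; compare to alpha = 0.05. fail to reject H0.

U_X = 19.5, p = 0.886248, fail to reject H0 at alpha = 0.05.


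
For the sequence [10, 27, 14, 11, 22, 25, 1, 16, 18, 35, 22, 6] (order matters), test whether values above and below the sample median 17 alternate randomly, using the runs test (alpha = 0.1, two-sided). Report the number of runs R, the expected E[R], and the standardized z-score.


Step 1: Compute median = 17; label A = above, B = below.
Labels in order: BABBAABBAAAB  (n_A = 6, n_B = 6)
Step 2: Count runs R = 7.
Step 3: Under H0 (random ordering), E[R] = 2*n_A*n_B/(n_A+n_B) + 1 = 2*6*6/12 + 1 = 7.0000.
        Var[R] = 2*n_A*n_B*(2*n_A*n_B - n_A - n_B) / ((n_A+n_B)^2 * (n_A+n_B-1)) = 4320/1584 = 2.7273.
        SD[R] = 1.6514.
Step 4: R = E[R], so z = 0 with no continuity correction.
Step 5: Two-sided p-value via normal approximation = 2*(1 - Phi(|z|)) = 1.000000.
Step 6: alpha = 0.1. fail to reject H0.

R = 7, z = 0.0000, p = 1.000000, fail to reject H0.


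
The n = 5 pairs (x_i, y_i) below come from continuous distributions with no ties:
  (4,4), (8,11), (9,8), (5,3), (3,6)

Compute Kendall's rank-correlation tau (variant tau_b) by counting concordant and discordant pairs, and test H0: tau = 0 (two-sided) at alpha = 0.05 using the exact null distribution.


Step 1: Enumerate the 10 unordered pairs (i,j) with i<j and classify each by sign(x_j-x_i) * sign(y_j-y_i).
  (1,2):dx=+4,dy=+7->C; (1,3):dx=+5,dy=+4->C; (1,4):dx=+1,dy=-1->D; (1,5):dx=-1,dy=+2->D
  (2,3):dx=+1,dy=-3->D; (2,4):dx=-3,dy=-8->C; (2,5):dx=-5,dy=-5->C; (3,4):dx=-4,dy=-5->C
  (3,5):dx=-6,dy=-2->C; (4,5):dx=-2,dy=+3->D
Step 2: C = 6, D = 4, total pairs = 10.
Step 3: tau = (C - D)/(n(n-1)/2) = (6 - 4)/10 = 0.200000.
Step 4: Exact two-sided p-value (enumerate n! = 120 permutations of y under H0): p = 0.816667.
Step 5: alpha = 0.05. fail to reject H0.

tau_b = 0.2000 (C=6, D=4), p = 0.816667, fail to reject H0.
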